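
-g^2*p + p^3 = p*(-g + p)*(g + p)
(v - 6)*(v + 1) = v^2 - 5*v - 6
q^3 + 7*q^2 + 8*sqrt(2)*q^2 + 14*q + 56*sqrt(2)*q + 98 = (q + 7)*(q + sqrt(2))*(q + 7*sqrt(2))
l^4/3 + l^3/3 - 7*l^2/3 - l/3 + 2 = (l/3 + 1/3)*(l - 2)*(l - 1)*(l + 3)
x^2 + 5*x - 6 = (x - 1)*(x + 6)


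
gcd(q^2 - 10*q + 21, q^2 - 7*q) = q - 7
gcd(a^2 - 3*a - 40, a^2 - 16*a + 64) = a - 8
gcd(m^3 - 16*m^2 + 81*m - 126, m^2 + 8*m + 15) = 1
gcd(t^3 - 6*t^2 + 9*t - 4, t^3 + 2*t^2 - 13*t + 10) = t - 1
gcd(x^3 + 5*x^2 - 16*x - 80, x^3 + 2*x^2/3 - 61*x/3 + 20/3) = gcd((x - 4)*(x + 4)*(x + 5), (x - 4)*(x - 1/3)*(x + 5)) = x^2 + x - 20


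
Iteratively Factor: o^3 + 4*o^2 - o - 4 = (o + 1)*(o^2 + 3*o - 4) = (o + 1)*(o + 4)*(o - 1)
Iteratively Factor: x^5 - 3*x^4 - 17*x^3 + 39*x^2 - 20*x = (x - 1)*(x^4 - 2*x^3 - 19*x^2 + 20*x) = x*(x - 1)*(x^3 - 2*x^2 - 19*x + 20) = x*(x - 1)^2*(x^2 - x - 20) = x*(x - 1)^2*(x + 4)*(x - 5)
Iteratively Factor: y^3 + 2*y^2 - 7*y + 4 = (y + 4)*(y^2 - 2*y + 1) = (y - 1)*(y + 4)*(y - 1)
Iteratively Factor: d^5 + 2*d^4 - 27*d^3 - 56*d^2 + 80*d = (d)*(d^4 + 2*d^3 - 27*d^2 - 56*d + 80) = d*(d - 5)*(d^3 + 7*d^2 + 8*d - 16) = d*(d - 5)*(d + 4)*(d^2 + 3*d - 4) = d*(d - 5)*(d - 1)*(d + 4)*(d + 4)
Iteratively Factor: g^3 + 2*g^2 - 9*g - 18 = (g + 3)*(g^2 - g - 6) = (g + 2)*(g + 3)*(g - 3)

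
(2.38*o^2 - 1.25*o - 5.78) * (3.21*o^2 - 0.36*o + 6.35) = 7.6398*o^4 - 4.8693*o^3 - 2.9908*o^2 - 5.8567*o - 36.703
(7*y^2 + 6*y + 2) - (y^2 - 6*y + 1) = 6*y^2 + 12*y + 1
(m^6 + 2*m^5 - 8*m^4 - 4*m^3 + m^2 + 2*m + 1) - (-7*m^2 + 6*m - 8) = m^6 + 2*m^5 - 8*m^4 - 4*m^3 + 8*m^2 - 4*m + 9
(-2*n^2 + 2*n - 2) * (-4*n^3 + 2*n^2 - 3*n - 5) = 8*n^5 - 12*n^4 + 18*n^3 - 4*n + 10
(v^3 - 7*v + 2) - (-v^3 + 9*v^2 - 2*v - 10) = 2*v^3 - 9*v^2 - 5*v + 12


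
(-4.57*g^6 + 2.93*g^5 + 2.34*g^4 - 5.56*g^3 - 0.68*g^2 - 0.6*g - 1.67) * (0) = 0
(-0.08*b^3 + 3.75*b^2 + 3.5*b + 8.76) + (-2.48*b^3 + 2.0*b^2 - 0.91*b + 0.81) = -2.56*b^3 + 5.75*b^2 + 2.59*b + 9.57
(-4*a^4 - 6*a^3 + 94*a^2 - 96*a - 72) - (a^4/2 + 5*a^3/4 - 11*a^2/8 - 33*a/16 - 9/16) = -9*a^4/2 - 29*a^3/4 + 763*a^2/8 - 1503*a/16 - 1143/16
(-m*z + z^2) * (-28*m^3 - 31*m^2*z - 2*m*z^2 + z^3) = 28*m^4*z + 3*m^3*z^2 - 29*m^2*z^3 - 3*m*z^4 + z^5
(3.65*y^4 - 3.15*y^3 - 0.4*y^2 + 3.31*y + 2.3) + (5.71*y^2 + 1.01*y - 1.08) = 3.65*y^4 - 3.15*y^3 + 5.31*y^2 + 4.32*y + 1.22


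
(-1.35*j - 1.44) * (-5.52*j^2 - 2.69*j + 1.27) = 7.452*j^3 + 11.5803*j^2 + 2.1591*j - 1.8288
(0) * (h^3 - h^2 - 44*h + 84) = 0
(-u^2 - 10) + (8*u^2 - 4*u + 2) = 7*u^2 - 4*u - 8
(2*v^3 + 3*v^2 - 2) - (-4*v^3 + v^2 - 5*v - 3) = 6*v^3 + 2*v^2 + 5*v + 1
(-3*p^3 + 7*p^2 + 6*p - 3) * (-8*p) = 24*p^4 - 56*p^3 - 48*p^2 + 24*p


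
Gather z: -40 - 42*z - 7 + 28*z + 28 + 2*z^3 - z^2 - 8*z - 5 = 2*z^3 - z^2 - 22*z - 24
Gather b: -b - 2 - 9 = -b - 11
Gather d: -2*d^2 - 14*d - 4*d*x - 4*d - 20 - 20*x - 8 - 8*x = -2*d^2 + d*(-4*x - 18) - 28*x - 28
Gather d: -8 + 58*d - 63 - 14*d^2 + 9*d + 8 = -14*d^2 + 67*d - 63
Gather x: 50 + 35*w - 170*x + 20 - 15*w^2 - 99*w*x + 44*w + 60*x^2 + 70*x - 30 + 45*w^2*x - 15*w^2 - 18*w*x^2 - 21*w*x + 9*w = -30*w^2 + 88*w + x^2*(60 - 18*w) + x*(45*w^2 - 120*w - 100) + 40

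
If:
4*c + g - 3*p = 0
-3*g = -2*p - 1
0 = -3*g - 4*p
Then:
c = -13/72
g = 2/9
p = -1/6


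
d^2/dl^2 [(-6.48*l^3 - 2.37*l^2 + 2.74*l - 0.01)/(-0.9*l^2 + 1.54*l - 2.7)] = (-1.4210854715202e-14*l^4 + 1.37397600000002*l^3 - 196.16904*l^2 + 323.30124*l + 11.767592)/(0.729*l^6 - 3.7422*l^5 + 12.96432*l^4 - 26.105464*l^3 + 38.89296*l^2 - 33.6798*l + 19.683)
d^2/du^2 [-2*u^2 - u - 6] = -4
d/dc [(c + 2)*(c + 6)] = 2*c + 8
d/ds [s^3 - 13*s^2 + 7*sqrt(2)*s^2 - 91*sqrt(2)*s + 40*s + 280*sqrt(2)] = 3*s^2 - 26*s + 14*sqrt(2)*s - 91*sqrt(2) + 40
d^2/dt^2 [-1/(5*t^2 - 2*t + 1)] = 2*(25*t^2 - 10*t - 4*(5*t - 1)^2 + 5)/(5*t^2 - 2*t + 1)^3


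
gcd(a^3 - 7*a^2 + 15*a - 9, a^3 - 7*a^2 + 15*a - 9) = a^3 - 7*a^2 + 15*a - 9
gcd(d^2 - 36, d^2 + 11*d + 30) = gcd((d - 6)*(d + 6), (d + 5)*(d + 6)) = d + 6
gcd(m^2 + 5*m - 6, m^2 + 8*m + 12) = m + 6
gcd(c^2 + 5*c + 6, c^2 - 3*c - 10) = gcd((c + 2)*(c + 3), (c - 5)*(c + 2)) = c + 2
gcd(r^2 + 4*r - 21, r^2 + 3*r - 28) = r + 7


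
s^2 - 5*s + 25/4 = (s - 5/2)^2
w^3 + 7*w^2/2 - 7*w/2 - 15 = (w - 2)*(w + 5/2)*(w + 3)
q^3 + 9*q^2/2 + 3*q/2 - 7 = (q - 1)*(q + 2)*(q + 7/2)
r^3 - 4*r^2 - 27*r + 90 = (r - 6)*(r - 3)*(r + 5)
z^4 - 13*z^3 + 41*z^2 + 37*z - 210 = (z - 7)*(z - 5)*(z - 3)*(z + 2)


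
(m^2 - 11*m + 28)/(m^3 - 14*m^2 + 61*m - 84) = 1/(m - 3)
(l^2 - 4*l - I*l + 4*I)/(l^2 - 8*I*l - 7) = (l - 4)/(l - 7*I)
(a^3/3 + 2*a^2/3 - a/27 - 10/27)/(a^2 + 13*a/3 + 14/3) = (9*a^3 + 18*a^2 - a - 10)/(9*(3*a^2 + 13*a + 14))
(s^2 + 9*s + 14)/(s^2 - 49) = (s + 2)/(s - 7)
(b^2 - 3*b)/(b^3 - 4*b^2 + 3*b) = 1/(b - 1)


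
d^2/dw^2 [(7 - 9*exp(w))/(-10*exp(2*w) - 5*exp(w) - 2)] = (900*exp(4*w) - 3250*exp(3*w) - 2130*exp(2*w) + 295*exp(w) + 106)*exp(w)/(1000*exp(6*w) + 1500*exp(5*w) + 1350*exp(4*w) + 725*exp(3*w) + 270*exp(2*w) + 60*exp(w) + 8)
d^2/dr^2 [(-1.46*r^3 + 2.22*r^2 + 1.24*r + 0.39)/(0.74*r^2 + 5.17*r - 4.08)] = (8.88178419700125e-16*r^5 + 7.105427357601e-15*r^4 - 102.492956*r^3 + 226.277064*r^2 - 114.407244*r + 149.425662)/(0.405224*r^6 + 8.493276*r^5 + 52.635534*r^4 + 44.532829*r^3 - 290.206728*r^2 + 258.185664*r - 67.917312)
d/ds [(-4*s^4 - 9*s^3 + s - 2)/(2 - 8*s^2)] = (32*s^5 + 36*s^4 - 16*s^3 - 23*s^2 - 16*s + 1)/(2*(16*s^4 - 8*s^2 + 1))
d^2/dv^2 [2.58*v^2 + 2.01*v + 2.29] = 5.16000000000000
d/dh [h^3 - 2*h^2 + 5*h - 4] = 3*h^2 - 4*h + 5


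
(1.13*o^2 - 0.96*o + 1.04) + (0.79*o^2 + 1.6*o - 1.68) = 1.92*o^2 + 0.64*o - 0.64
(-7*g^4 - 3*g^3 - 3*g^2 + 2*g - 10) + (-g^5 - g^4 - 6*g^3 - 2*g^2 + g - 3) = -g^5 - 8*g^4 - 9*g^3 - 5*g^2 + 3*g - 13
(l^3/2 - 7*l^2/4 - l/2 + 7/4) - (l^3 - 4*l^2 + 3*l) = -l^3/2 + 9*l^2/4 - 7*l/2 + 7/4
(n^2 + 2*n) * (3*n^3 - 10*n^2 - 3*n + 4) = 3*n^5 - 4*n^4 - 23*n^3 - 2*n^2 + 8*n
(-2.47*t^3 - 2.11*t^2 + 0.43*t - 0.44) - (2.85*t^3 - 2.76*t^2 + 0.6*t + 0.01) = -5.32*t^3 + 0.65*t^2 - 0.17*t - 0.45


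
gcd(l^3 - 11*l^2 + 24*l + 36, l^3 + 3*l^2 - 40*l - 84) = l - 6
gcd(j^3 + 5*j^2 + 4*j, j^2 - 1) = j + 1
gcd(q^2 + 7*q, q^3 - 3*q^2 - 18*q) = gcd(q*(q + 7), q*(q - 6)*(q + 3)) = q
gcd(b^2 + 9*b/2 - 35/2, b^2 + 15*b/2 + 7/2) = b + 7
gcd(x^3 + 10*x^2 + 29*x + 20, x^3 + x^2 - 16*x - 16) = x^2 + 5*x + 4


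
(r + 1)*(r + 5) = r^2 + 6*r + 5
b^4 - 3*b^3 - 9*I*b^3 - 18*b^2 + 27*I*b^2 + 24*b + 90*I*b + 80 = (b - 5)*(b + 2)*(b - 8*I)*(b - I)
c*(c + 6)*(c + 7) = c^3 + 13*c^2 + 42*c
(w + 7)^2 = w^2 + 14*w + 49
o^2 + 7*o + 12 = (o + 3)*(o + 4)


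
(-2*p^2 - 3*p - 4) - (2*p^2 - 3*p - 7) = 3 - 4*p^2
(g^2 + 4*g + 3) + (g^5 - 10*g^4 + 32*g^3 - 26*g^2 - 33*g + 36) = g^5 - 10*g^4 + 32*g^3 - 25*g^2 - 29*g + 39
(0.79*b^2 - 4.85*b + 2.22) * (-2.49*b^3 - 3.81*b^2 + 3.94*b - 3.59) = -1.9671*b^5 + 9.0666*b^4 + 16.0633*b^3 - 30.4033*b^2 + 26.1583*b - 7.9698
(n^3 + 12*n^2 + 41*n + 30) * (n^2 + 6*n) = n^5 + 18*n^4 + 113*n^3 + 276*n^2 + 180*n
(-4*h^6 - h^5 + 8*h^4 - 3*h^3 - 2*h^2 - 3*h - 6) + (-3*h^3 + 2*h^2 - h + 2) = -4*h^6 - h^5 + 8*h^4 - 6*h^3 - 4*h - 4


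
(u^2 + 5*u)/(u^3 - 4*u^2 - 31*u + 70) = u/(u^2 - 9*u + 14)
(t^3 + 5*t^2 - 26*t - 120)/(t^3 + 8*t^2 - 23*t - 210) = (t + 4)/(t + 7)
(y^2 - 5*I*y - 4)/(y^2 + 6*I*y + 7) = (y - 4*I)/(y + 7*I)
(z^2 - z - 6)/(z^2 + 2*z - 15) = (z + 2)/(z + 5)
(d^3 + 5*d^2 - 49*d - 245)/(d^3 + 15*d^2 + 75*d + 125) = (d^2 - 49)/(d^2 + 10*d + 25)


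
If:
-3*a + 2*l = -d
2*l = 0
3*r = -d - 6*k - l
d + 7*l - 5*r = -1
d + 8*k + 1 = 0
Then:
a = 1/17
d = 3/17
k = -5/34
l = 0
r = 4/17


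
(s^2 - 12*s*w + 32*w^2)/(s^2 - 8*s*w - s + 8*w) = (s - 4*w)/(s - 1)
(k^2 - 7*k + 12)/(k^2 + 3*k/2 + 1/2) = 2*(k^2 - 7*k + 12)/(2*k^2 + 3*k + 1)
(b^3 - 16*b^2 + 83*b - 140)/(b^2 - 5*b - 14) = (b^2 - 9*b + 20)/(b + 2)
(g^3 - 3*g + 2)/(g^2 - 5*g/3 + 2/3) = 3*(g^2 + g - 2)/(3*g - 2)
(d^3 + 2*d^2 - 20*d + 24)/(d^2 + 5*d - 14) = (d^2 + 4*d - 12)/(d + 7)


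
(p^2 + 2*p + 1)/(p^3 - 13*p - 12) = (p + 1)/(p^2 - p - 12)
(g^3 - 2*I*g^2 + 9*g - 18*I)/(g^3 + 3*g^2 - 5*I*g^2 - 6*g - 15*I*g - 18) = (g + 3*I)/(g + 3)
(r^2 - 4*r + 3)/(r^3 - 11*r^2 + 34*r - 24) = (r - 3)/(r^2 - 10*r + 24)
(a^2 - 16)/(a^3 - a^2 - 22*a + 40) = (a + 4)/(a^2 + 3*a - 10)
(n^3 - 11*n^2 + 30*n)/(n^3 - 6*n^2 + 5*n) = (n - 6)/(n - 1)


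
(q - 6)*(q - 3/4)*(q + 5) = q^3 - 7*q^2/4 - 117*q/4 + 45/2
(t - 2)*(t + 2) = t^2 - 4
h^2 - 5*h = h*(h - 5)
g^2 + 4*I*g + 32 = (g - 4*I)*(g + 8*I)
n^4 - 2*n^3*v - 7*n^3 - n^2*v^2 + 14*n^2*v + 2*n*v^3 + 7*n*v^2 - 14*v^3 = (n - 7)*(n - 2*v)*(n - v)*(n + v)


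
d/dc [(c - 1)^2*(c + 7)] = (c - 1)*(3*c + 13)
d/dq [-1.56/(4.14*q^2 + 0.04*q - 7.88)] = (12.9168*q + 0.0624)/(4.14*q^2 + 0.04*q - 7.88)^2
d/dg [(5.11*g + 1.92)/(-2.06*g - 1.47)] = (-7.32639*g - 5.228055)/(2.06*g + 1.47)^3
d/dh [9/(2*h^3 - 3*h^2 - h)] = 9*(-6*h^2 + 6*h + 1)/(h^2*(-2*h^2 + 3*h + 1)^2)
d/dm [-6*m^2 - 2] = -12*m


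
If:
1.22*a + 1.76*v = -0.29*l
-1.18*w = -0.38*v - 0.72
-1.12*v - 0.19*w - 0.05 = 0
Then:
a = 0.202658612261796 - 0.237704918032787*l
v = -0.14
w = 0.56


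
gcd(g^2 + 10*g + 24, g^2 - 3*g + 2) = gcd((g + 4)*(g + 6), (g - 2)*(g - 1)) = 1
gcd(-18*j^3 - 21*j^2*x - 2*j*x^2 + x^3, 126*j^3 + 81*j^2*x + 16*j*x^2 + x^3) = 3*j + x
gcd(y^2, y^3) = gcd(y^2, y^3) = y^2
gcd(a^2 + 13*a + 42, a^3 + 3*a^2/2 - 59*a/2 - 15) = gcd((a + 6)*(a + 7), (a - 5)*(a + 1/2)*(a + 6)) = a + 6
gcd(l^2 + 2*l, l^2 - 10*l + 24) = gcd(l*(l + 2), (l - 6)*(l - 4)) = 1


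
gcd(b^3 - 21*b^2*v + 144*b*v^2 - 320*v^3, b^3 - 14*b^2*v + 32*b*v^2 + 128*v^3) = b^2 - 16*b*v + 64*v^2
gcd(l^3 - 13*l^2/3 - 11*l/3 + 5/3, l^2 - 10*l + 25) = l - 5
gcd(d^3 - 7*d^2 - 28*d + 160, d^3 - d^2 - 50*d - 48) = d - 8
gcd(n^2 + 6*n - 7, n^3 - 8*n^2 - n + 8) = n - 1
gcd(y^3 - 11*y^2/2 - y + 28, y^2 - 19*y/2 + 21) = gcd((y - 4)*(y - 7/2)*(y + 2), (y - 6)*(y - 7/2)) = y - 7/2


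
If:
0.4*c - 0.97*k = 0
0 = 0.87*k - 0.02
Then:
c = 0.06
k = 0.02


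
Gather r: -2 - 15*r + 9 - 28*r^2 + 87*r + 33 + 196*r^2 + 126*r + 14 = 168*r^2 + 198*r + 54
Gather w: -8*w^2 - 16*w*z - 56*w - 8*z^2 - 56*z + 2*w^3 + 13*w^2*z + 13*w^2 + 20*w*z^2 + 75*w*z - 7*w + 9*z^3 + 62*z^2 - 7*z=2*w^3 + w^2*(13*z + 5) + w*(20*z^2 + 59*z - 63) + 9*z^3 + 54*z^2 - 63*z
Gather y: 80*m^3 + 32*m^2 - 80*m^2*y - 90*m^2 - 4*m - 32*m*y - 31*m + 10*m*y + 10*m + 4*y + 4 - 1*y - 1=80*m^3 - 58*m^2 - 25*m + y*(-80*m^2 - 22*m + 3) + 3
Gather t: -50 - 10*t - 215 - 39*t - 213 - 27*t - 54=-76*t - 532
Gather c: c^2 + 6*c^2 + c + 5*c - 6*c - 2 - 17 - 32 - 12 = 7*c^2 - 63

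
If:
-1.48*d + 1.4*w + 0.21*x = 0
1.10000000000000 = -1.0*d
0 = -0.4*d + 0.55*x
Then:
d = -1.10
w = -1.04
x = -0.80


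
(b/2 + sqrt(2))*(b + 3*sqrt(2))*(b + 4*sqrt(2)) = b^3/2 + 9*sqrt(2)*b^2/2 + 26*b + 24*sqrt(2)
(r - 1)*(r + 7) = r^2 + 6*r - 7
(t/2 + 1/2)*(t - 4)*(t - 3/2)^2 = t^4/2 - 3*t^3 + 29*t^2/8 + 21*t/8 - 9/2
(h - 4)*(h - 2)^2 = h^3 - 8*h^2 + 20*h - 16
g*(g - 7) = g^2 - 7*g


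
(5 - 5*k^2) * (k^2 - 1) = -5*k^4 + 10*k^2 - 5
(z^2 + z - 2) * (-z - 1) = -z^3 - 2*z^2 + z + 2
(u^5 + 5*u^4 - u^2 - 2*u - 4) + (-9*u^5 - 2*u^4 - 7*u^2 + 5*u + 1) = -8*u^5 + 3*u^4 - 8*u^2 + 3*u - 3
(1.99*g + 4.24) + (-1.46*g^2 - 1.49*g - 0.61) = -1.46*g^2 + 0.5*g + 3.63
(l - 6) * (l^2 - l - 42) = l^3 - 7*l^2 - 36*l + 252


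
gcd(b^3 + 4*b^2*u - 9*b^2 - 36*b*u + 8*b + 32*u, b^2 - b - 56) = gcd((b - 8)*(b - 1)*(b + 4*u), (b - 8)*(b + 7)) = b - 8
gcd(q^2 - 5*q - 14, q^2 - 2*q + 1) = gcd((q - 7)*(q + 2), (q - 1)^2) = 1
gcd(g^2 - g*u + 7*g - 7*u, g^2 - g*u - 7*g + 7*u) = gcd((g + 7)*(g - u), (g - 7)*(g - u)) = -g + u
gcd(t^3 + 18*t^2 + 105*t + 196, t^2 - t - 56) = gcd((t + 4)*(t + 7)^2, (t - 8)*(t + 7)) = t + 7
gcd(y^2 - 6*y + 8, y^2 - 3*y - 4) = y - 4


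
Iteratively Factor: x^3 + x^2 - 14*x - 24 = (x + 2)*(x^2 - x - 12) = (x - 4)*(x + 2)*(x + 3)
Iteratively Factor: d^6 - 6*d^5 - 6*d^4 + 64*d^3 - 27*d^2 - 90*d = (d)*(d^5 - 6*d^4 - 6*d^3 + 64*d^2 - 27*d - 90) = d*(d - 3)*(d^4 - 3*d^3 - 15*d^2 + 19*d + 30) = d*(d - 5)*(d - 3)*(d^3 + 2*d^2 - 5*d - 6) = d*(d - 5)*(d - 3)*(d + 3)*(d^2 - d - 2) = d*(d - 5)*(d - 3)*(d + 1)*(d + 3)*(d - 2)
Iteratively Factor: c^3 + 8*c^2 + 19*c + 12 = (c + 3)*(c^2 + 5*c + 4) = (c + 1)*(c + 3)*(c + 4)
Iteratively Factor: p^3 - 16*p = (p - 4)*(p^2 + 4*p) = p*(p - 4)*(p + 4)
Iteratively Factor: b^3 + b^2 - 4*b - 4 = (b + 2)*(b^2 - b - 2) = (b + 1)*(b + 2)*(b - 2)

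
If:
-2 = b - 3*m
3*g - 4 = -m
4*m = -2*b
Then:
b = -4/5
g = 6/5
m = 2/5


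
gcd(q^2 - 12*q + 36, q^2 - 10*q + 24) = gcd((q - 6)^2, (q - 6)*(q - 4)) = q - 6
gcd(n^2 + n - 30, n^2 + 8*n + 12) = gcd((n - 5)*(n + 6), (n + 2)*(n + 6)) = n + 6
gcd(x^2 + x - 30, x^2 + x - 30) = x^2 + x - 30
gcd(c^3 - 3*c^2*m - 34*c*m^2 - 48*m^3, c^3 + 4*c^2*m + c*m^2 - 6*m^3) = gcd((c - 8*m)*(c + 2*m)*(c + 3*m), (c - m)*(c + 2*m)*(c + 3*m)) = c^2 + 5*c*m + 6*m^2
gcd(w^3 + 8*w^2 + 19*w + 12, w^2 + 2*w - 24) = 1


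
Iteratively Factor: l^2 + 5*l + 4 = (l + 1)*(l + 4)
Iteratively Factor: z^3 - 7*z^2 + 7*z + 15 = (z - 3)*(z^2 - 4*z - 5) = (z - 5)*(z - 3)*(z + 1)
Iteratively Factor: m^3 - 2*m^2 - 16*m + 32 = (m + 4)*(m^2 - 6*m + 8) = (m - 2)*(m + 4)*(m - 4)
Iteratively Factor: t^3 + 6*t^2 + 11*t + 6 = (t + 3)*(t^2 + 3*t + 2) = (t + 1)*(t + 3)*(t + 2)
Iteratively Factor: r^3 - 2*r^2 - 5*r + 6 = (r + 2)*(r^2 - 4*r + 3) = (r - 1)*(r + 2)*(r - 3)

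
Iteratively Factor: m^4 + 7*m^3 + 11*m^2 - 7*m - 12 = (m + 1)*(m^3 + 6*m^2 + 5*m - 12) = (m - 1)*(m + 1)*(m^2 + 7*m + 12) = (m - 1)*(m + 1)*(m + 4)*(m + 3)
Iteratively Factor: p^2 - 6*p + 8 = (p - 4)*(p - 2)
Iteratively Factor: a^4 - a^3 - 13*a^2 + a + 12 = (a + 1)*(a^3 - 2*a^2 - 11*a + 12) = (a - 1)*(a + 1)*(a^2 - a - 12) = (a - 4)*(a - 1)*(a + 1)*(a + 3)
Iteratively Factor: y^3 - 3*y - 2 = (y + 1)*(y^2 - y - 2) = (y - 2)*(y + 1)*(y + 1)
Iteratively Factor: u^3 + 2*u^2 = (u)*(u^2 + 2*u) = u^2*(u + 2)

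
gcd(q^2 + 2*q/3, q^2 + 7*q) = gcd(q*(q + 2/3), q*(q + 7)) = q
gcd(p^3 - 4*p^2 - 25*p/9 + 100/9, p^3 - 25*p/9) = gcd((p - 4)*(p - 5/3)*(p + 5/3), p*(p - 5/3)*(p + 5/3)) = p^2 - 25/9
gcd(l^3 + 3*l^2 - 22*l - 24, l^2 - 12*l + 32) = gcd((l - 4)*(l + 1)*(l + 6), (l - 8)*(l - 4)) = l - 4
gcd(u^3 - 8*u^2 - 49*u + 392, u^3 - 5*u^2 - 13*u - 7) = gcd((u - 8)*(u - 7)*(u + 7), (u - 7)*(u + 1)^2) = u - 7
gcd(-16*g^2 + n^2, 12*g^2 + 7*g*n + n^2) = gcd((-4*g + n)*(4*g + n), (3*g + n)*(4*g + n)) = 4*g + n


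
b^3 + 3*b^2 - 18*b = b*(b - 3)*(b + 6)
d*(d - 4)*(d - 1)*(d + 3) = d^4 - 2*d^3 - 11*d^2 + 12*d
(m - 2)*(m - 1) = m^2 - 3*m + 2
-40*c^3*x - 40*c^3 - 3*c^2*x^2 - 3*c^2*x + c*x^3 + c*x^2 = (-8*c + x)*(5*c + x)*(c*x + c)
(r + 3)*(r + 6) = r^2 + 9*r + 18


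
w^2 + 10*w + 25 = (w + 5)^2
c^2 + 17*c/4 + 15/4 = (c + 5/4)*(c + 3)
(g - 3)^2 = g^2 - 6*g + 9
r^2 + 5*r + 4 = (r + 1)*(r + 4)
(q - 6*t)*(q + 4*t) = q^2 - 2*q*t - 24*t^2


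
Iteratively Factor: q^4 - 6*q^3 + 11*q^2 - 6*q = (q)*(q^3 - 6*q^2 + 11*q - 6) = q*(q - 3)*(q^2 - 3*q + 2) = q*(q - 3)*(q - 1)*(q - 2)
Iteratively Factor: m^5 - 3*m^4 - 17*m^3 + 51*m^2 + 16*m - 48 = (m - 4)*(m^4 + m^3 - 13*m^2 - m + 12) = (m - 4)*(m + 1)*(m^3 - 13*m + 12) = (m - 4)*(m - 3)*(m + 1)*(m^2 + 3*m - 4) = (m - 4)*(m - 3)*(m + 1)*(m + 4)*(m - 1)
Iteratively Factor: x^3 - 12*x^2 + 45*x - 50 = (x - 2)*(x^2 - 10*x + 25) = (x - 5)*(x - 2)*(x - 5)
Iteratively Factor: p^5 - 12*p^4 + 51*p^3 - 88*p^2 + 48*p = (p)*(p^4 - 12*p^3 + 51*p^2 - 88*p + 48) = p*(p - 1)*(p^3 - 11*p^2 + 40*p - 48) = p*(p - 4)*(p - 1)*(p^2 - 7*p + 12) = p*(p - 4)^2*(p - 1)*(p - 3)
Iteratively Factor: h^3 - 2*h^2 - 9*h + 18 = (h + 3)*(h^2 - 5*h + 6) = (h - 2)*(h + 3)*(h - 3)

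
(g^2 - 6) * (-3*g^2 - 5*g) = -3*g^4 - 5*g^3 + 18*g^2 + 30*g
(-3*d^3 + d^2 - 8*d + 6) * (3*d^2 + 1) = -9*d^5 + 3*d^4 - 27*d^3 + 19*d^2 - 8*d + 6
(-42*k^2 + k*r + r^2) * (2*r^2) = -84*k^2*r^2 + 2*k*r^3 + 2*r^4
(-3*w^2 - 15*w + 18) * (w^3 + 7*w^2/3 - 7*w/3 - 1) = -3*w^5 - 22*w^4 - 10*w^3 + 80*w^2 - 27*w - 18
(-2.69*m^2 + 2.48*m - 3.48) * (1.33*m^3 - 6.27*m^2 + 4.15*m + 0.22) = -3.5777*m^5 + 20.1647*m^4 - 31.3415*m^3 + 31.5198*m^2 - 13.8964*m - 0.7656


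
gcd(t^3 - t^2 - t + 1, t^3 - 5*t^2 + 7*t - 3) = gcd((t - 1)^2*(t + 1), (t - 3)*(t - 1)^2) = t^2 - 2*t + 1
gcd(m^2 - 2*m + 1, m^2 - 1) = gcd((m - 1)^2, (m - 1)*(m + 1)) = m - 1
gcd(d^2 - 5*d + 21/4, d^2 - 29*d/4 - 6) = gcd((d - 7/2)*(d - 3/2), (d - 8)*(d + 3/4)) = 1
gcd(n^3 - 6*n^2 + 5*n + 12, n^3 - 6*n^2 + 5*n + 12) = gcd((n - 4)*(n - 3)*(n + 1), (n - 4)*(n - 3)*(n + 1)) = n^3 - 6*n^2 + 5*n + 12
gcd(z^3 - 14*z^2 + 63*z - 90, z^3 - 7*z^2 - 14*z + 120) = z^2 - 11*z + 30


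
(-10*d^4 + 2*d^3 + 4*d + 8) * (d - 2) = -10*d^5 + 22*d^4 - 4*d^3 + 4*d^2 - 16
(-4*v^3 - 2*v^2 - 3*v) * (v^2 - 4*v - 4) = -4*v^5 + 14*v^4 + 21*v^3 + 20*v^2 + 12*v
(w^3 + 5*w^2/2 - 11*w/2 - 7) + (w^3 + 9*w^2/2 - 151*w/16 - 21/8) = 2*w^3 + 7*w^2 - 239*w/16 - 77/8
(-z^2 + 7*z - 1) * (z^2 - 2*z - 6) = -z^4 + 9*z^3 - 9*z^2 - 40*z + 6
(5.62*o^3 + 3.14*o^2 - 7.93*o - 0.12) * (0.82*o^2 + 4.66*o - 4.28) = 4.6084*o^5 + 28.764*o^4 - 15.9238*o^3 - 50.4914*o^2 + 33.3812*o + 0.5136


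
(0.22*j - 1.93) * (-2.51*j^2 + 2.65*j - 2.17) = -0.5522*j^3 + 5.4273*j^2 - 5.5919*j + 4.1881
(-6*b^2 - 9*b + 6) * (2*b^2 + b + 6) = -12*b^4 - 24*b^3 - 33*b^2 - 48*b + 36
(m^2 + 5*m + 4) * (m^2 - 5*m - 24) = m^4 - 45*m^2 - 140*m - 96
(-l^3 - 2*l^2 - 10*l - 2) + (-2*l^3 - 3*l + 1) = -3*l^3 - 2*l^2 - 13*l - 1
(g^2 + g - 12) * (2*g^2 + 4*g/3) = 2*g^4 + 10*g^3/3 - 68*g^2/3 - 16*g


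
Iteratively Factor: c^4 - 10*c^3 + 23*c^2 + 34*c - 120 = (c - 3)*(c^3 - 7*c^2 + 2*c + 40) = (c - 4)*(c - 3)*(c^2 - 3*c - 10) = (c - 5)*(c - 4)*(c - 3)*(c + 2)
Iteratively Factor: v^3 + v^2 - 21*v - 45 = (v + 3)*(v^2 - 2*v - 15) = (v + 3)^2*(v - 5)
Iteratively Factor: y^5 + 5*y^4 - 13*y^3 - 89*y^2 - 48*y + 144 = (y + 4)*(y^4 + y^3 - 17*y^2 - 21*y + 36) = (y + 3)*(y + 4)*(y^3 - 2*y^2 - 11*y + 12) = (y + 3)^2*(y + 4)*(y^2 - 5*y + 4) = (y - 4)*(y + 3)^2*(y + 4)*(y - 1)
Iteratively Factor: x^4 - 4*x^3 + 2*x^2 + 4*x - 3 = (x - 1)*(x^3 - 3*x^2 - x + 3) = (x - 1)^2*(x^2 - 2*x - 3) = (x - 3)*(x - 1)^2*(x + 1)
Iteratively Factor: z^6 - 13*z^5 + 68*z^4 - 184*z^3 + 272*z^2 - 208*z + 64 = (z - 2)*(z^5 - 11*z^4 + 46*z^3 - 92*z^2 + 88*z - 32) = (z - 2)*(z - 1)*(z^4 - 10*z^3 + 36*z^2 - 56*z + 32) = (z - 2)^2*(z - 1)*(z^3 - 8*z^2 + 20*z - 16) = (z - 2)^3*(z - 1)*(z^2 - 6*z + 8) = (z - 4)*(z - 2)^3*(z - 1)*(z - 2)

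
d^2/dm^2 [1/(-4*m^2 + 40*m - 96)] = (m^2 - 10*m - 4*(m - 5)^2 + 24)/(2*(m^2 - 10*m + 24)^3)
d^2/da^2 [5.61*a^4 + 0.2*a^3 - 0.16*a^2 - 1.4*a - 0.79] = 67.32*a^2 + 1.2*a - 0.32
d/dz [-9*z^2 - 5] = -18*z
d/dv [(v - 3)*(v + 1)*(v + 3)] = 3*v^2 + 2*v - 9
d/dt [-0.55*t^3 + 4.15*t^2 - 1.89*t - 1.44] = -1.65*t^2 + 8.3*t - 1.89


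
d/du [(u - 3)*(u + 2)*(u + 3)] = 3*u^2 + 4*u - 9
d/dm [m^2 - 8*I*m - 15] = 2*m - 8*I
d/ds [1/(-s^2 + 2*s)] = 2*(s - 1)/(s^2*(s - 2)^2)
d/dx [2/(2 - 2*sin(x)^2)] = 2*sin(x)/cos(x)^3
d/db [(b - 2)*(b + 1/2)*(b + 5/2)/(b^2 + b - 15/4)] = (4*b^2 - 12*b + 13)/(4*b^2 - 12*b + 9)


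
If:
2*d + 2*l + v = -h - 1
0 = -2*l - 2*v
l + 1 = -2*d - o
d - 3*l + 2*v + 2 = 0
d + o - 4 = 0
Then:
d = -9/2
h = 17/2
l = -1/2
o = 17/2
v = 1/2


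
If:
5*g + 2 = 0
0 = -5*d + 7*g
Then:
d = -14/25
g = -2/5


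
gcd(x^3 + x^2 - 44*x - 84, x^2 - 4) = x + 2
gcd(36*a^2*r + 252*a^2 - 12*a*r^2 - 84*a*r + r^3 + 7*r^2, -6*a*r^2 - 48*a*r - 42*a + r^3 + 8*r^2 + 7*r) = -6*a*r - 42*a + r^2 + 7*r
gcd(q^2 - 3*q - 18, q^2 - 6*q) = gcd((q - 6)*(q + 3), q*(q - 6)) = q - 6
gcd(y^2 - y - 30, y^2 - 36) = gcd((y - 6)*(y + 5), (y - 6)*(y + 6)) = y - 6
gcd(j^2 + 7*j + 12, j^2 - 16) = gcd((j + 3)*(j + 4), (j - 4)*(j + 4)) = j + 4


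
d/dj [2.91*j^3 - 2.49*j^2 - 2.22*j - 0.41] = 8.73*j^2 - 4.98*j - 2.22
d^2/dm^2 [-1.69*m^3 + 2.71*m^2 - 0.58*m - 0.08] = 5.42 - 10.14*m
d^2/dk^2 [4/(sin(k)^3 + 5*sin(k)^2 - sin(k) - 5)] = (-36*(1 - cos(k)^2)^2 + 220*sin(k)*cos(k)^2 - 240*sin(k) + 380*cos(k)^2 - 588)/((sin(k) + 5)^3*cos(k)^4)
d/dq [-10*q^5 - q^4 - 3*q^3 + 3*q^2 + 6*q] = -50*q^4 - 4*q^3 - 9*q^2 + 6*q + 6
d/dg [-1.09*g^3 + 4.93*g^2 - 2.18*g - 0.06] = -3.27*g^2 + 9.86*g - 2.18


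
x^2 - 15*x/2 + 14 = (x - 4)*(x - 7/2)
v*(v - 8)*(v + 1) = v^3 - 7*v^2 - 8*v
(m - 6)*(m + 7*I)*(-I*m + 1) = -I*m^3 + 8*m^2 + 6*I*m^2 - 48*m + 7*I*m - 42*I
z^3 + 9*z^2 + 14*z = z*(z + 2)*(z + 7)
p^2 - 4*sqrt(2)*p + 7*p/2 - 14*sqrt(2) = (p + 7/2)*(p - 4*sqrt(2))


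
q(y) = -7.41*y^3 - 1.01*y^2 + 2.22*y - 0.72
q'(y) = -22.23*y^2 - 2.02*y + 2.22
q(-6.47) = 1949.56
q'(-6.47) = -915.28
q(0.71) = -2.31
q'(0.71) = -10.42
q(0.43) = -0.54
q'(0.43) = -2.76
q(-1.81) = 35.89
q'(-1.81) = -66.95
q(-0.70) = -0.23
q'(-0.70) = -7.26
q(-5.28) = 1050.14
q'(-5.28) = -606.85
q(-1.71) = 29.58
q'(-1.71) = -59.33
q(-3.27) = 240.32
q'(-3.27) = -228.88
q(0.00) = -0.72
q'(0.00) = 2.22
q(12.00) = -12924.00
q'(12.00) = -3223.14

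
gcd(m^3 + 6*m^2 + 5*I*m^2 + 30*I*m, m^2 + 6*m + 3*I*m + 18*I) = m + 6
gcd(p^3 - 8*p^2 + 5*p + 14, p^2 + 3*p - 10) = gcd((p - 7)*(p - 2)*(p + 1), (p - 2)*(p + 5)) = p - 2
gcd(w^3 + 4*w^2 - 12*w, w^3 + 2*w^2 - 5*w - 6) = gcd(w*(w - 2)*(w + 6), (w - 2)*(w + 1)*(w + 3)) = w - 2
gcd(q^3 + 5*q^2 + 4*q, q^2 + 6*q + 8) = q + 4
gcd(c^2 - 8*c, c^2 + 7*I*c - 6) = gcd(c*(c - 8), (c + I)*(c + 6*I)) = 1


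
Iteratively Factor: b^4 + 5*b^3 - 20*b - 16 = (b + 1)*(b^3 + 4*b^2 - 4*b - 16) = (b - 2)*(b + 1)*(b^2 + 6*b + 8) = (b - 2)*(b + 1)*(b + 4)*(b + 2)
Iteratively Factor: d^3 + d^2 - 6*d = (d + 3)*(d^2 - 2*d) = (d - 2)*(d + 3)*(d)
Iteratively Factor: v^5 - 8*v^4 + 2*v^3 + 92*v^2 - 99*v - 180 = (v - 3)*(v^4 - 5*v^3 - 13*v^2 + 53*v + 60) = (v - 3)*(v + 3)*(v^3 - 8*v^2 + 11*v + 20) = (v - 3)*(v + 1)*(v + 3)*(v^2 - 9*v + 20) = (v - 4)*(v - 3)*(v + 1)*(v + 3)*(v - 5)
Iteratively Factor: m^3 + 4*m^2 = (m)*(m^2 + 4*m) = m^2*(m + 4)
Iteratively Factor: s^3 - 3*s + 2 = (s - 1)*(s^2 + s - 2) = (s - 1)*(s + 2)*(s - 1)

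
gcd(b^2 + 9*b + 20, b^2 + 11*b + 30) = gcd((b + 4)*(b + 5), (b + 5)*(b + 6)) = b + 5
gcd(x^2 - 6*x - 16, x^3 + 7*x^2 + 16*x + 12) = x + 2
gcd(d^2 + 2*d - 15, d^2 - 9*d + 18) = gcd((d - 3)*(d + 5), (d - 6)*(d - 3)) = d - 3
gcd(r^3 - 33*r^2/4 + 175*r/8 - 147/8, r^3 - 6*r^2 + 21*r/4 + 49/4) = r - 7/2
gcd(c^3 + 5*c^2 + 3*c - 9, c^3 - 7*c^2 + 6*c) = c - 1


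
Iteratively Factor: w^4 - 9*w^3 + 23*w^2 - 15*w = (w)*(w^3 - 9*w^2 + 23*w - 15) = w*(w - 5)*(w^2 - 4*w + 3) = w*(w - 5)*(w - 1)*(w - 3)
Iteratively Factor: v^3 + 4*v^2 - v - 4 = (v - 1)*(v^2 + 5*v + 4) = (v - 1)*(v + 4)*(v + 1)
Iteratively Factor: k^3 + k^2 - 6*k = (k - 2)*(k^2 + 3*k) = (k - 2)*(k + 3)*(k)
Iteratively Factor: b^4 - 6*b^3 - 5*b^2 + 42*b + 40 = (b + 1)*(b^3 - 7*b^2 + 2*b + 40) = (b - 5)*(b + 1)*(b^2 - 2*b - 8) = (b - 5)*(b + 1)*(b + 2)*(b - 4)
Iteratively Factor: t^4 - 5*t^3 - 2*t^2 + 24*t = (t)*(t^3 - 5*t^2 - 2*t + 24) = t*(t - 4)*(t^2 - t - 6) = t*(t - 4)*(t - 3)*(t + 2)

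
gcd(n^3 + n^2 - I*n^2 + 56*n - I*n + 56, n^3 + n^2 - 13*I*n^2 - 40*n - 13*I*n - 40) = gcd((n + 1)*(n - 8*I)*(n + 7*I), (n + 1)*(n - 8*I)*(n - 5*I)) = n^2 + n*(1 - 8*I) - 8*I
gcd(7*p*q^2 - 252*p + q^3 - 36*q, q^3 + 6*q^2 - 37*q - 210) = q - 6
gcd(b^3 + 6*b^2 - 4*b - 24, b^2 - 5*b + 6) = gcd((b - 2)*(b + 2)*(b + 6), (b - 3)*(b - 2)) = b - 2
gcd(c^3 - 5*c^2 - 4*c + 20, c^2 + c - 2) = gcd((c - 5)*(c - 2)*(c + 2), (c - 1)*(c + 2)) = c + 2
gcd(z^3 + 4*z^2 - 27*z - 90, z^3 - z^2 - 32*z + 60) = z^2 + z - 30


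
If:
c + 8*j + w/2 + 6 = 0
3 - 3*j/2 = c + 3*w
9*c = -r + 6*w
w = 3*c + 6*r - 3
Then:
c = 4341/5653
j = -5208/5653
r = 1791/5653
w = 6810/5653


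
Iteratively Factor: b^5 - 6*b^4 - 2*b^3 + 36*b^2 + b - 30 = (b + 2)*(b^4 - 8*b^3 + 14*b^2 + 8*b - 15) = (b - 5)*(b + 2)*(b^3 - 3*b^2 - b + 3) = (b - 5)*(b + 1)*(b + 2)*(b^2 - 4*b + 3) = (b - 5)*(b - 1)*(b + 1)*(b + 2)*(b - 3)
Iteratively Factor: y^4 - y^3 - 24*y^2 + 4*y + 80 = (y + 4)*(y^3 - 5*y^2 - 4*y + 20) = (y + 2)*(y + 4)*(y^2 - 7*y + 10) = (y - 5)*(y + 2)*(y + 4)*(y - 2)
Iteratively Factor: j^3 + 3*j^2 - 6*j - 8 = (j + 1)*(j^2 + 2*j - 8) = (j + 1)*(j + 4)*(j - 2)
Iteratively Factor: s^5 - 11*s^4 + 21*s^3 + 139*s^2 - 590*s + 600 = (s - 2)*(s^4 - 9*s^3 + 3*s^2 + 145*s - 300) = (s - 5)*(s - 2)*(s^3 - 4*s^2 - 17*s + 60) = (s - 5)^2*(s - 2)*(s^2 + s - 12) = (s - 5)^2*(s - 2)*(s + 4)*(s - 3)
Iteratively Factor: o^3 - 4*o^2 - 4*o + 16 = (o - 2)*(o^2 - 2*o - 8) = (o - 2)*(o + 2)*(o - 4)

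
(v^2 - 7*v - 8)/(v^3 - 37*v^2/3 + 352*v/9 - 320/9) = 9*(v + 1)/(9*v^2 - 39*v + 40)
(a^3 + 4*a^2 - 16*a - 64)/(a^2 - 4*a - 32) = (a^2 - 16)/(a - 8)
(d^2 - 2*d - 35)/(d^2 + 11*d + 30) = (d - 7)/(d + 6)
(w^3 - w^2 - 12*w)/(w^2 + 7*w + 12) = w*(w - 4)/(w + 4)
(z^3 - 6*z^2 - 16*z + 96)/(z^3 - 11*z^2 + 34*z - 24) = (z + 4)/(z - 1)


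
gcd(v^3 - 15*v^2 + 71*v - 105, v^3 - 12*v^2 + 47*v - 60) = v^2 - 8*v + 15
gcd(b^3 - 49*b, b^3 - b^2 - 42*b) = b^2 - 7*b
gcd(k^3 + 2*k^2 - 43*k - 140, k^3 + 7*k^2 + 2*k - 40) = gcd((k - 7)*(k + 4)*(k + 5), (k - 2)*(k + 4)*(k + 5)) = k^2 + 9*k + 20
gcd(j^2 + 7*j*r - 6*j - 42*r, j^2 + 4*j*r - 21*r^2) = j + 7*r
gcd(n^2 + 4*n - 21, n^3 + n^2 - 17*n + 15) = n - 3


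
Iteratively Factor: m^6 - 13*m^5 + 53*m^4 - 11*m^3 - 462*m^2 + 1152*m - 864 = (m + 3)*(m^5 - 16*m^4 + 101*m^3 - 314*m^2 + 480*m - 288) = (m - 4)*(m + 3)*(m^4 - 12*m^3 + 53*m^2 - 102*m + 72) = (m - 4)*(m - 3)*(m + 3)*(m^3 - 9*m^2 + 26*m - 24) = (m - 4)*(m - 3)^2*(m + 3)*(m^2 - 6*m + 8) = (m - 4)*(m - 3)^2*(m - 2)*(m + 3)*(m - 4)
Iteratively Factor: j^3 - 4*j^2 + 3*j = (j - 1)*(j^2 - 3*j) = j*(j - 1)*(j - 3)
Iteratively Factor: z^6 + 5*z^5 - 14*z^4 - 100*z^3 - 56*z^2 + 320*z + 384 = (z + 3)*(z^5 + 2*z^4 - 20*z^3 - 40*z^2 + 64*z + 128) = (z - 2)*(z + 3)*(z^4 + 4*z^3 - 12*z^2 - 64*z - 64) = (z - 2)*(z + 2)*(z + 3)*(z^3 + 2*z^2 - 16*z - 32) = (z - 2)*(z + 2)*(z + 3)*(z + 4)*(z^2 - 2*z - 8) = (z - 4)*(z - 2)*(z + 2)*(z + 3)*(z + 4)*(z + 2)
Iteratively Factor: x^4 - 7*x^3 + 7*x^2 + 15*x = (x)*(x^3 - 7*x^2 + 7*x + 15) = x*(x - 5)*(x^2 - 2*x - 3) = x*(x - 5)*(x - 3)*(x + 1)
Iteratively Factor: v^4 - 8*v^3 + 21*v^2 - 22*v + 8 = (v - 4)*(v^3 - 4*v^2 + 5*v - 2) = (v - 4)*(v - 1)*(v^2 - 3*v + 2) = (v - 4)*(v - 2)*(v - 1)*(v - 1)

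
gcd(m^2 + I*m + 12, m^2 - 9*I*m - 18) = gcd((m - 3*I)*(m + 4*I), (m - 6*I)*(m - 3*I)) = m - 3*I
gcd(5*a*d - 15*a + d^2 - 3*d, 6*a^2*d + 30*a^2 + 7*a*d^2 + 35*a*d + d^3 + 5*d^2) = 1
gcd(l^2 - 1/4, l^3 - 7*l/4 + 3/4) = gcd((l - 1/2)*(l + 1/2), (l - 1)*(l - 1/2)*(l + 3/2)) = l - 1/2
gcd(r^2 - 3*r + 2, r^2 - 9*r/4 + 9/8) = 1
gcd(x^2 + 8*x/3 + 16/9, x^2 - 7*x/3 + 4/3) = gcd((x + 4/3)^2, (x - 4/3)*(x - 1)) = 1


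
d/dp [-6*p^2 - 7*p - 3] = -12*p - 7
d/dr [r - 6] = 1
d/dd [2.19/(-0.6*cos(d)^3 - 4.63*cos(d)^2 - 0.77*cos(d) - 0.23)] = (3.942*sin(d)^2 - 20.2794*cos(d) - 5.6283)*sin(d)/(0.6*cos(d)^3 + 4.63*cos(d)^2 + 0.77*cos(d) + 0.23)^2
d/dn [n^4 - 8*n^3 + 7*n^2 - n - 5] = 4*n^3 - 24*n^2 + 14*n - 1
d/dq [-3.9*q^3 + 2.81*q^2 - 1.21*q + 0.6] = -11.7*q^2 + 5.62*q - 1.21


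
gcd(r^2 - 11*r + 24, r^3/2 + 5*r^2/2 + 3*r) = 1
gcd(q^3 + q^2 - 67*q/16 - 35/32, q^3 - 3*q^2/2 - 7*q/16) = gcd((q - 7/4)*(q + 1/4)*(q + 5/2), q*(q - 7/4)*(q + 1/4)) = q^2 - 3*q/2 - 7/16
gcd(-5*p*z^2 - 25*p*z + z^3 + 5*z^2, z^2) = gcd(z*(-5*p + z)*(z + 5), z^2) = z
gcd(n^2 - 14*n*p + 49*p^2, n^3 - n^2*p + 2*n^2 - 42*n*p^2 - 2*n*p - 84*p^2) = -n + 7*p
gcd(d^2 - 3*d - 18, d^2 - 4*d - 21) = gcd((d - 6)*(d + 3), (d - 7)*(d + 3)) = d + 3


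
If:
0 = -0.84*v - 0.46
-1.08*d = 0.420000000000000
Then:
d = -0.39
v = -0.55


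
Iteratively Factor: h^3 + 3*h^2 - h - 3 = (h - 1)*(h^2 + 4*h + 3) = (h - 1)*(h + 3)*(h + 1)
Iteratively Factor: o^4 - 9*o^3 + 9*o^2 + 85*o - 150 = (o - 5)*(o^3 - 4*o^2 - 11*o + 30) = (o - 5)*(o - 2)*(o^2 - 2*o - 15) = (o - 5)*(o - 2)*(o + 3)*(o - 5)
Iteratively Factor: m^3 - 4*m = (m + 2)*(m^2 - 2*m) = m*(m + 2)*(m - 2)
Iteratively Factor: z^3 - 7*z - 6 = (z + 2)*(z^2 - 2*z - 3) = (z - 3)*(z + 2)*(z + 1)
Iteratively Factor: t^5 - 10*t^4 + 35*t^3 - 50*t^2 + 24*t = (t - 3)*(t^4 - 7*t^3 + 14*t^2 - 8*t) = (t - 3)*(t - 2)*(t^3 - 5*t^2 + 4*t) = (t - 4)*(t - 3)*(t - 2)*(t^2 - t) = (t - 4)*(t - 3)*(t - 2)*(t - 1)*(t)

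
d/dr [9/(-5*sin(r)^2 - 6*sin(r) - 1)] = 18*(5*sin(r) + 3)*cos(r)/(5*sin(r)^2 + 6*sin(r) + 1)^2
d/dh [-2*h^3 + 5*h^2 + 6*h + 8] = -6*h^2 + 10*h + 6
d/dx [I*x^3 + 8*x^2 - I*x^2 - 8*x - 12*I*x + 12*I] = 3*I*x^2 + 2*x*(8 - I) - 8 - 12*I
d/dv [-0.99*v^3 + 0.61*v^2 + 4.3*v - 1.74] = -2.97*v^2 + 1.22*v + 4.3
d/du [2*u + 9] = 2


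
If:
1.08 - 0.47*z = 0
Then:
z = 2.30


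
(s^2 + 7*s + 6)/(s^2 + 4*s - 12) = (s + 1)/(s - 2)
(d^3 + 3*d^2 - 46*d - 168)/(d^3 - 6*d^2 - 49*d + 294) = (d^2 + 10*d + 24)/(d^2 + d - 42)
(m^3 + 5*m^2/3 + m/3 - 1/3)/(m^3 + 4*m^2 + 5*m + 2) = (m - 1/3)/(m + 2)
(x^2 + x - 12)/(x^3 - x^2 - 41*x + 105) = (x + 4)/(x^2 + 2*x - 35)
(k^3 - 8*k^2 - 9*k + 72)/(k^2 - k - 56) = (k^2 - 9)/(k + 7)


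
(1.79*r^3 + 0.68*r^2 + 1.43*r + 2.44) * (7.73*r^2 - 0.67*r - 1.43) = 13.8367*r^5 + 4.0571*r^4 + 8.0386*r^3 + 16.9307*r^2 - 3.6797*r - 3.4892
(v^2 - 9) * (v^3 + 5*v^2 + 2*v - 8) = v^5 + 5*v^4 - 7*v^3 - 53*v^2 - 18*v + 72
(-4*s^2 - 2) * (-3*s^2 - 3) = 12*s^4 + 18*s^2 + 6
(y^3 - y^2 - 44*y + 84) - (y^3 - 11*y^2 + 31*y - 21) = 10*y^2 - 75*y + 105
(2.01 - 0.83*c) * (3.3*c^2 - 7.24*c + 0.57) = -2.739*c^3 + 12.6422*c^2 - 15.0255*c + 1.1457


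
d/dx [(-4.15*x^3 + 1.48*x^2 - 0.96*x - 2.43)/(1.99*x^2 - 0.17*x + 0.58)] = (-8.2585*x^4 + 1.411*x^3 - 5.5622*x^2 + 11.3882*x - 0.9699)/(3.9601*x^4 - 0.6766*x^3 + 2.3373*x^2 - 0.1972*x + 0.3364)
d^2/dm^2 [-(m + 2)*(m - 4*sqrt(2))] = -2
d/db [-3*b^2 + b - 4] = 1 - 6*b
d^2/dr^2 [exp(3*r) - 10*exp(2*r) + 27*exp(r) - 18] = (9*exp(2*r) - 40*exp(r) + 27)*exp(r)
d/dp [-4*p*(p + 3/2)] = -8*p - 6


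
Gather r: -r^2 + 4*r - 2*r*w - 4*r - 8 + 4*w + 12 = -r^2 - 2*r*w + 4*w + 4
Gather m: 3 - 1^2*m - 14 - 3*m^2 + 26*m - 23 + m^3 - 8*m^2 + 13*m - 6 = m^3 - 11*m^2 + 38*m - 40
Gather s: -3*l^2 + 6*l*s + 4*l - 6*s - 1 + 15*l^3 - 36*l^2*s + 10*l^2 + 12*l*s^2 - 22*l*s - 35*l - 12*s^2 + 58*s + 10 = 15*l^3 + 7*l^2 - 31*l + s^2*(12*l - 12) + s*(-36*l^2 - 16*l + 52) + 9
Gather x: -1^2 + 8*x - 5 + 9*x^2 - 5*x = 9*x^2 + 3*x - 6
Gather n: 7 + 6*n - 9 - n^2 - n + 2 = -n^2 + 5*n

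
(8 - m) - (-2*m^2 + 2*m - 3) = 2*m^2 - 3*m + 11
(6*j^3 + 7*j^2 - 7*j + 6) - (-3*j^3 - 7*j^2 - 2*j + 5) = 9*j^3 + 14*j^2 - 5*j + 1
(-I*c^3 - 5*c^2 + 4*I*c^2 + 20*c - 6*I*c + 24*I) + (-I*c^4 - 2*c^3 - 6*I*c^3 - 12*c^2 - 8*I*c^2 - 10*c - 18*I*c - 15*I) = -I*c^4 - 2*c^3 - 7*I*c^3 - 17*c^2 - 4*I*c^2 + 10*c - 24*I*c + 9*I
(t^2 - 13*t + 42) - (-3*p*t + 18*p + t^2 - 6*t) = 3*p*t - 18*p - 7*t + 42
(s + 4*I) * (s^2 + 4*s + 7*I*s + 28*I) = s^3 + 4*s^2 + 11*I*s^2 - 28*s + 44*I*s - 112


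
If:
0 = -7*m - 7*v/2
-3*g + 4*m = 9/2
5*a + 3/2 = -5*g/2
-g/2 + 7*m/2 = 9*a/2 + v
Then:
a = 321/940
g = -603/470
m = 153/940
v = -153/470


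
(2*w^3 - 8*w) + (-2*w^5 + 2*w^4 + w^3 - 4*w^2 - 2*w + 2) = -2*w^5 + 2*w^4 + 3*w^3 - 4*w^2 - 10*w + 2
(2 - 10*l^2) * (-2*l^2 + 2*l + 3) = 20*l^4 - 20*l^3 - 34*l^2 + 4*l + 6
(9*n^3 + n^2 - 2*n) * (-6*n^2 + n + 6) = -54*n^5 + 3*n^4 + 67*n^3 + 4*n^2 - 12*n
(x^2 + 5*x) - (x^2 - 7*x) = 12*x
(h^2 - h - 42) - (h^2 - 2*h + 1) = h - 43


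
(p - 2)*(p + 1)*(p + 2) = p^3 + p^2 - 4*p - 4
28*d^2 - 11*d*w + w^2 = (-7*d + w)*(-4*d + w)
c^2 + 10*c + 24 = (c + 4)*(c + 6)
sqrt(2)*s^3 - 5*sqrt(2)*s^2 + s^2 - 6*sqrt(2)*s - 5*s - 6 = (s - 6)*(s + 1)*(sqrt(2)*s + 1)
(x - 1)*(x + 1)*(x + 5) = x^3 + 5*x^2 - x - 5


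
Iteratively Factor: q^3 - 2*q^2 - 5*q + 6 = (q + 2)*(q^2 - 4*q + 3) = (q - 3)*(q + 2)*(q - 1)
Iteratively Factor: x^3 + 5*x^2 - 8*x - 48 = (x + 4)*(x^2 + x - 12) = (x + 4)^2*(x - 3)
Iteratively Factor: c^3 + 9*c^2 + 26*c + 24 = (c + 4)*(c^2 + 5*c + 6) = (c + 3)*(c + 4)*(c + 2)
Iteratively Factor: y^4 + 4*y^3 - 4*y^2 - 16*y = (y)*(y^3 + 4*y^2 - 4*y - 16) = y*(y + 4)*(y^2 - 4) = y*(y - 2)*(y + 4)*(y + 2)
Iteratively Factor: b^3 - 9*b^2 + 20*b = (b - 4)*(b^2 - 5*b) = (b - 5)*(b - 4)*(b)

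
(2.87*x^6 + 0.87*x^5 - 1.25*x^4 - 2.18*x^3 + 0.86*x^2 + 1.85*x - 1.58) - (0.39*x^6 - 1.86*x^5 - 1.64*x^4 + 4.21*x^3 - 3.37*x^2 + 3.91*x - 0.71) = 2.48*x^6 + 2.73*x^5 + 0.39*x^4 - 6.39*x^3 + 4.23*x^2 - 2.06*x - 0.87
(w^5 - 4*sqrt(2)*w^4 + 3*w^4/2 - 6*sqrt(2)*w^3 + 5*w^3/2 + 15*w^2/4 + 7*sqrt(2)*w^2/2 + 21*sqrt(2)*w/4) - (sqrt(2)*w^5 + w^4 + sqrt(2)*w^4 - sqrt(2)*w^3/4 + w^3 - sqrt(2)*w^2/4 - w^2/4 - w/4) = -sqrt(2)*w^5 + w^5 - 5*sqrt(2)*w^4 + w^4/2 - 23*sqrt(2)*w^3/4 + 3*w^3/2 + 4*w^2 + 15*sqrt(2)*w^2/4 + w/4 + 21*sqrt(2)*w/4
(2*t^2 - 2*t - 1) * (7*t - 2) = 14*t^3 - 18*t^2 - 3*t + 2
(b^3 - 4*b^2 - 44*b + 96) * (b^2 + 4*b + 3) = b^5 - 57*b^3 - 92*b^2 + 252*b + 288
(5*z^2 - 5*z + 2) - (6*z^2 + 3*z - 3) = -z^2 - 8*z + 5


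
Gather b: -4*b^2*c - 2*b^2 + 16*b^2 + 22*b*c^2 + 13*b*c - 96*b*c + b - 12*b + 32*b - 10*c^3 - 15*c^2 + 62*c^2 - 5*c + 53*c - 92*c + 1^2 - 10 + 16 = b^2*(14 - 4*c) + b*(22*c^2 - 83*c + 21) - 10*c^3 + 47*c^2 - 44*c + 7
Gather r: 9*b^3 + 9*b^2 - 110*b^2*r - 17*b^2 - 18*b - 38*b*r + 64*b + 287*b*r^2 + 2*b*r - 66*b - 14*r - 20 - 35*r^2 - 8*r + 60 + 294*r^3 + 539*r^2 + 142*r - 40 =9*b^3 - 8*b^2 - 20*b + 294*r^3 + r^2*(287*b + 504) + r*(-110*b^2 - 36*b + 120)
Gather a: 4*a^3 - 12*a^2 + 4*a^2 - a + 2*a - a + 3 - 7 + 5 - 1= 4*a^3 - 8*a^2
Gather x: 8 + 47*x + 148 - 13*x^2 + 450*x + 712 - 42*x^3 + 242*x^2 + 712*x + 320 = -42*x^3 + 229*x^2 + 1209*x + 1188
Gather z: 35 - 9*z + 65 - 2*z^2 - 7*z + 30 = -2*z^2 - 16*z + 130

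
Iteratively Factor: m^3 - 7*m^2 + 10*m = (m - 5)*(m^2 - 2*m) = m*(m - 5)*(m - 2)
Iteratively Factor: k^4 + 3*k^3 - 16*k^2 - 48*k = (k + 3)*(k^3 - 16*k) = (k - 4)*(k + 3)*(k^2 + 4*k) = (k - 4)*(k + 3)*(k + 4)*(k)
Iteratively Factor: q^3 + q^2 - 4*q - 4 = (q + 1)*(q^2 - 4) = (q - 2)*(q + 1)*(q + 2)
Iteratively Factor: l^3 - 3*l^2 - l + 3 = (l + 1)*(l^2 - 4*l + 3) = (l - 1)*(l + 1)*(l - 3)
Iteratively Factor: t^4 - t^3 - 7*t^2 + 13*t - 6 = (t - 1)*(t^3 - 7*t + 6) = (t - 2)*(t - 1)*(t^2 + 2*t - 3) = (t - 2)*(t - 1)^2*(t + 3)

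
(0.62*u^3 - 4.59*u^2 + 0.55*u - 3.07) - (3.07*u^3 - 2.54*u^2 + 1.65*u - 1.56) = -2.45*u^3 - 2.05*u^2 - 1.1*u - 1.51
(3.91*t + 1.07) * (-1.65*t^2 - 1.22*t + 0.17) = -6.4515*t^3 - 6.5357*t^2 - 0.6407*t + 0.1819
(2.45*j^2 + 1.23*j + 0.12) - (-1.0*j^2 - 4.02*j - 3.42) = 3.45*j^2 + 5.25*j + 3.54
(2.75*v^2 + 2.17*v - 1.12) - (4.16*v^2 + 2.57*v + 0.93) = -1.41*v^2 - 0.4*v - 2.05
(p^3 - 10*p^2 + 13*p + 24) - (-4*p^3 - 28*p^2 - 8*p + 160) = 5*p^3 + 18*p^2 + 21*p - 136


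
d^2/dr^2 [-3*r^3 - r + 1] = -18*r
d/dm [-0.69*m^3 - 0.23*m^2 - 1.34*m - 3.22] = -2.07*m^2 - 0.46*m - 1.34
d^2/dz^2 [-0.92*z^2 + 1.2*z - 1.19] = -1.84000000000000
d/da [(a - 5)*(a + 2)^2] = (a + 2)*(3*a - 8)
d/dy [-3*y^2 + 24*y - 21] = 24 - 6*y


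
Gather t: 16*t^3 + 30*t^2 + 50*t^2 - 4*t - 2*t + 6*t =16*t^3 + 80*t^2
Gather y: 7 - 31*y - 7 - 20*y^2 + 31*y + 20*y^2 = 0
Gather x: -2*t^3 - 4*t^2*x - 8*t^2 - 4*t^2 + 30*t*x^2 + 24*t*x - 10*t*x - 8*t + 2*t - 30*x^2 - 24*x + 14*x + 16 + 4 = -2*t^3 - 12*t^2 - 6*t + x^2*(30*t - 30) + x*(-4*t^2 + 14*t - 10) + 20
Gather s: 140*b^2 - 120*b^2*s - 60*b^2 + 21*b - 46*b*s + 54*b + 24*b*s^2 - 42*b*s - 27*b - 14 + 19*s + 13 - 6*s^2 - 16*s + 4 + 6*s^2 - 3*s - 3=80*b^2 + 24*b*s^2 + 48*b + s*(-120*b^2 - 88*b)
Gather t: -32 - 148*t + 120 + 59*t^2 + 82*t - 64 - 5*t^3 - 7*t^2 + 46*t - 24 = -5*t^3 + 52*t^2 - 20*t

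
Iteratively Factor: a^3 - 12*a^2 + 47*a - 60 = (a - 3)*(a^2 - 9*a + 20) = (a - 4)*(a - 3)*(a - 5)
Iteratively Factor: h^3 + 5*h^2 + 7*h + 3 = (h + 3)*(h^2 + 2*h + 1) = (h + 1)*(h + 3)*(h + 1)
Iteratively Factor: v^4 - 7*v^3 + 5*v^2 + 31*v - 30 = (v + 2)*(v^3 - 9*v^2 + 23*v - 15) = (v - 1)*(v + 2)*(v^2 - 8*v + 15) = (v - 3)*(v - 1)*(v + 2)*(v - 5)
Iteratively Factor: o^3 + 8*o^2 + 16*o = (o + 4)*(o^2 + 4*o) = (o + 4)^2*(o)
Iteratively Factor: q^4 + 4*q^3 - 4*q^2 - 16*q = (q + 4)*(q^3 - 4*q) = (q - 2)*(q + 4)*(q^2 + 2*q) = q*(q - 2)*(q + 4)*(q + 2)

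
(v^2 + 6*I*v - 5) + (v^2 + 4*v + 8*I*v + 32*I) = 2*v^2 + 4*v + 14*I*v - 5 + 32*I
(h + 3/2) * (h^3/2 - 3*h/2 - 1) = h^4/2 + 3*h^3/4 - 3*h^2/2 - 13*h/4 - 3/2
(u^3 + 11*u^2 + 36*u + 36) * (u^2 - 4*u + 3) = u^5 + 7*u^4 - 5*u^3 - 75*u^2 - 36*u + 108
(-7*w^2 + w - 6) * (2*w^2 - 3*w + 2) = -14*w^4 + 23*w^3 - 29*w^2 + 20*w - 12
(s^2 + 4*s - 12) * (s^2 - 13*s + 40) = s^4 - 9*s^3 - 24*s^2 + 316*s - 480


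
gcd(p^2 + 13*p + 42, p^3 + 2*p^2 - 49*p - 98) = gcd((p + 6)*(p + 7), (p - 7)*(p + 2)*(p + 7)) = p + 7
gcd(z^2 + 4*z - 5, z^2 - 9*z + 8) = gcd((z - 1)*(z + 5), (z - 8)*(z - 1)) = z - 1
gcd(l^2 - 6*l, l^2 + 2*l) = l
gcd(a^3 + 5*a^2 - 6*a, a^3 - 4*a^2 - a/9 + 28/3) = 1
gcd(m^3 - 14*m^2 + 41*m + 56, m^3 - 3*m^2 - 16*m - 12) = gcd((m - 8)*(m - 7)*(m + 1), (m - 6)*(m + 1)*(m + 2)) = m + 1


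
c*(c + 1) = c^2 + c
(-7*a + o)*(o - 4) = -7*a*o + 28*a + o^2 - 4*o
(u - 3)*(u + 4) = u^2 + u - 12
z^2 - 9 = (z - 3)*(z + 3)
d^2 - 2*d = d*(d - 2)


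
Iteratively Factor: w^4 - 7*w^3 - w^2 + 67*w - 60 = (w - 1)*(w^3 - 6*w^2 - 7*w + 60) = (w - 4)*(w - 1)*(w^2 - 2*w - 15) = (w - 4)*(w - 1)*(w + 3)*(w - 5)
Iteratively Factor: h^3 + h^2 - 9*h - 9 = (h - 3)*(h^2 + 4*h + 3) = (h - 3)*(h + 1)*(h + 3)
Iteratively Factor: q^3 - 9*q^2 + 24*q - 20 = (q - 2)*(q^2 - 7*q + 10) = (q - 2)^2*(q - 5)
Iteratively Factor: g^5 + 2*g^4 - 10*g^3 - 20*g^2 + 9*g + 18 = (g + 2)*(g^4 - 10*g^2 + 9) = (g - 1)*(g + 2)*(g^3 + g^2 - 9*g - 9) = (g - 1)*(g + 1)*(g + 2)*(g^2 - 9) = (g - 1)*(g + 1)*(g + 2)*(g + 3)*(g - 3)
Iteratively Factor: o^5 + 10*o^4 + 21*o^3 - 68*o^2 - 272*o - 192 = (o + 4)*(o^4 + 6*o^3 - 3*o^2 - 56*o - 48) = (o + 1)*(o + 4)*(o^3 + 5*o^2 - 8*o - 48) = (o - 3)*(o + 1)*(o + 4)*(o^2 + 8*o + 16) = (o - 3)*(o + 1)*(o + 4)^2*(o + 4)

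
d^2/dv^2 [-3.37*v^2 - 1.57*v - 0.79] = -6.74000000000000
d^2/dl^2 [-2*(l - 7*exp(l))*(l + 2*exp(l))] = 10*l*exp(l) + 112*exp(2*l) + 20*exp(l) - 4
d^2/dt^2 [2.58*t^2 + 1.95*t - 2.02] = 5.16000000000000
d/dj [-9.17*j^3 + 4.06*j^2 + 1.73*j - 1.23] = -27.51*j^2 + 8.12*j + 1.73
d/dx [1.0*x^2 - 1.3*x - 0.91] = 2.0*x - 1.3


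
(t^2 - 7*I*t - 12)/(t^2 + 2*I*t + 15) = (t - 4*I)/(t + 5*I)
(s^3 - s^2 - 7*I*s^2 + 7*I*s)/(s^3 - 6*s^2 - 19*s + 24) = s*(s - 7*I)/(s^2 - 5*s - 24)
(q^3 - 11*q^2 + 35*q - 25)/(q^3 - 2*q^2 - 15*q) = (q^2 - 6*q + 5)/(q*(q + 3))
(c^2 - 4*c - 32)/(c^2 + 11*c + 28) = (c - 8)/(c + 7)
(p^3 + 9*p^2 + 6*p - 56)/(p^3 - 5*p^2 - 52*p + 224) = (p^2 + 2*p - 8)/(p^2 - 12*p + 32)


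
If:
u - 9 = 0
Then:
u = 9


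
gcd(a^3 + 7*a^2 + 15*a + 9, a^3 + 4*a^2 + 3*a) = a^2 + 4*a + 3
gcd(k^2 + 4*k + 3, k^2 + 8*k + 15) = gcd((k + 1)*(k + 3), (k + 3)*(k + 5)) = k + 3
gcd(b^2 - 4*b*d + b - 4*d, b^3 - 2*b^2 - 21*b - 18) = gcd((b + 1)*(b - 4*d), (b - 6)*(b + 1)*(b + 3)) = b + 1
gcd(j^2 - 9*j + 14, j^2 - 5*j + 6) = j - 2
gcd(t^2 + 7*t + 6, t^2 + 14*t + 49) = 1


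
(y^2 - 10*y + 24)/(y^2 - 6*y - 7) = (-y^2 + 10*y - 24)/(-y^2 + 6*y + 7)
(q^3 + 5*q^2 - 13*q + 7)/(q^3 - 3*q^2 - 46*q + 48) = (q^2 + 6*q - 7)/(q^2 - 2*q - 48)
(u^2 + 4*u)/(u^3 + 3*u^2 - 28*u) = (u + 4)/(u^2 + 3*u - 28)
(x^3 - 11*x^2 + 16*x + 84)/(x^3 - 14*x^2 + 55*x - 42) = (x + 2)/(x - 1)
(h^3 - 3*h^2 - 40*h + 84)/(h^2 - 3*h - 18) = (-h^3 + 3*h^2 + 40*h - 84)/(-h^2 + 3*h + 18)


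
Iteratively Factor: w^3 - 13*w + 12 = (w + 4)*(w^2 - 4*w + 3) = (w - 3)*(w + 4)*(w - 1)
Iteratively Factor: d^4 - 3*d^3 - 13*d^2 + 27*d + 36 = (d - 3)*(d^3 - 13*d - 12) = (d - 3)*(d + 1)*(d^2 - d - 12) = (d - 3)*(d + 1)*(d + 3)*(d - 4)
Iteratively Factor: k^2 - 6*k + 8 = (k - 4)*(k - 2)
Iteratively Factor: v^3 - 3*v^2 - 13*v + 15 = (v + 3)*(v^2 - 6*v + 5) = (v - 1)*(v + 3)*(v - 5)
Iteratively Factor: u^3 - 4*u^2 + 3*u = (u - 3)*(u^2 - u) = (u - 3)*(u - 1)*(u)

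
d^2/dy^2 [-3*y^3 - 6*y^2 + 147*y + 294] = -18*y - 12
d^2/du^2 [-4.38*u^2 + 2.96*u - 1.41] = -8.76000000000000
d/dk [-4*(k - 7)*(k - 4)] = 44 - 8*k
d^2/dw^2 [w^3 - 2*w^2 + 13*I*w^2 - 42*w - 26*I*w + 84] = 6*w - 4 + 26*I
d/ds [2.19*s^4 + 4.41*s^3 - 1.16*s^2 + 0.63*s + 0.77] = 8.76*s^3 + 13.23*s^2 - 2.32*s + 0.63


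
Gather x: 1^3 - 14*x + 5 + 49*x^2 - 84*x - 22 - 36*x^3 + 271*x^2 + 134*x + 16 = -36*x^3 + 320*x^2 + 36*x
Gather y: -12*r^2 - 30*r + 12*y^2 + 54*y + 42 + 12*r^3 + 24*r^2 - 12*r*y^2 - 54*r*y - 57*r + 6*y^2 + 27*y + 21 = 12*r^3 + 12*r^2 - 87*r + y^2*(18 - 12*r) + y*(81 - 54*r) + 63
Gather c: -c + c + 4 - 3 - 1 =0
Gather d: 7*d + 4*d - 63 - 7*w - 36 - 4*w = 11*d - 11*w - 99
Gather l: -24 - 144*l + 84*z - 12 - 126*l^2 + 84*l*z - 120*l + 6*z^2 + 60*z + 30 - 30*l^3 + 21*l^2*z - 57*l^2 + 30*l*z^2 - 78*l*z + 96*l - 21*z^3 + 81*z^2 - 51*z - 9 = -30*l^3 + l^2*(21*z - 183) + l*(30*z^2 + 6*z - 168) - 21*z^3 + 87*z^2 + 93*z - 15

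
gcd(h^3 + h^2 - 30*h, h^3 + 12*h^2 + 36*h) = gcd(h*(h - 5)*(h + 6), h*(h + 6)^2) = h^2 + 6*h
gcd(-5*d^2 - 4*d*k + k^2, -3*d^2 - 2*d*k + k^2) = d + k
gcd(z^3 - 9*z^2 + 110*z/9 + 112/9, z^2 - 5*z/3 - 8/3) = z - 8/3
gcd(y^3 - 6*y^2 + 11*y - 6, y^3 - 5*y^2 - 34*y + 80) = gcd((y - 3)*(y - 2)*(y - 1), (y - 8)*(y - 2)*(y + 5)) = y - 2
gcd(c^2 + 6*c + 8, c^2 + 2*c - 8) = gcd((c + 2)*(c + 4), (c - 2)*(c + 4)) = c + 4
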